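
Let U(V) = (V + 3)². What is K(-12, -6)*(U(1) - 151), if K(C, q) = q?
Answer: 810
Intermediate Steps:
U(V) = (3 + V)²
K(-12, -6)*(U(1) - 151) = -6*((3 + 1)² - 151) = -6*(4² - 151) = -6*(16 - 151) = -6*(-135) = 810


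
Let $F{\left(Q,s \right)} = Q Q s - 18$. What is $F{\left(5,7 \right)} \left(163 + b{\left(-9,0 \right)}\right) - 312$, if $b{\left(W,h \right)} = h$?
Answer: $25279$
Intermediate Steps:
$F{\left(Q,s \right)} = -18 + s Q^{2}$ ($F{\left(Q,s \right)} = Q^{2} s - 18 = s Q^{2} - 18 = -18 + s Q^{2}$)
$F{\left(5,7 \right)} \left(163 + b{\left(-9,0 \right)}\right) - 312 = \left(-18 + 7 \cdot 5^{2}\right) \left(163 + 0\right) - 312 = \left(-18 + 7 \cdot 25\right) 163 - 312 = \left(-18 + 175\right) 163 - 312 = 157 \cdot 163 - 312 = 25591 - 312 = 25279$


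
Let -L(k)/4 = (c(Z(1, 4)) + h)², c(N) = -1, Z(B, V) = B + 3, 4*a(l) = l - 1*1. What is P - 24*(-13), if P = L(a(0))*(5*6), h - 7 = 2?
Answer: -7368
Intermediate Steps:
a(l) = -¼ + l/4 (a(l) = (l - 1*1)/4 = (l - 1)/4 = (-1 + l)/4 = -¼ + l/4)
Z(B, V) = 3 + B
h = 9 (h = 7 + 2 = 9)
L(k) = -256 (L(k) = -4*(-1 + 9)² = -4*8² = -4*64 = -256)
P = -7680 (P = -1280*6 = -256*30 = -7680)
P - 24*(-13) = -7680 - 24*(-13) = -7680 + 312 = -7368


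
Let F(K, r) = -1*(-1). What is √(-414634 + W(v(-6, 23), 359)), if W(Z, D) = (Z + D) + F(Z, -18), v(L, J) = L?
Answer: 2*I*√103570 ≈ 643.65*I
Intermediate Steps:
F(K, r) = 1
W(Z, D) = 1 + D + Z (W(Z, D) = (Z + D) + 1 = (D + Z) + 1 = 1 + D + Z)
√(-414634 + W(v(-6, 23), 359)) = √(-414634 + (1 + 359 - 6)) = √(-414634 + 354) = √(-414280) = 2*I*√103570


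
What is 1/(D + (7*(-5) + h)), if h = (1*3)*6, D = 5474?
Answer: 1/5457 ≈ 0.00018325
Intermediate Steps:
h = 18 (h = 3*6 = 18)
1/(D + (7*(-5) + h)) = 1/(5474 + (7*(-5) + 18)) = 1/(5474 + (-35 + 18)) = 1/(5474 - 17) = 1/5457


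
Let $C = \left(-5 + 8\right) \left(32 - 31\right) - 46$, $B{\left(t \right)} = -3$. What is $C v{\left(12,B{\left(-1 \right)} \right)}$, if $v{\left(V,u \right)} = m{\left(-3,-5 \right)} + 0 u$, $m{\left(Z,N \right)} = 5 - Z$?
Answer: $-344$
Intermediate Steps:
$v{\left(V,u \right)} = 8$ ($v{\left(V,u \right)} = \left(5 - -3\right) + 0 u = \left(5 + 3\right) + 0 = 8 + 0 = 8$)
$C = -43$ ($C = 3 \cdot 1 - 46 = 3 - 46 = -43$)
$C v{\left(12,B{\left(-1 \right)} \right)} = \left(-43\right) 8 = -344$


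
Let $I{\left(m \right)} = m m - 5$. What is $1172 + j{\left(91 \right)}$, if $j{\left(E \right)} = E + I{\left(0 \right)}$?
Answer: $1258$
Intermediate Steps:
$I{\left(m \right)} = -5 + m^{2}$ ($I{\left(m \right)} = m^{2} - 5 = -5 + m^{2}$)
$j{\left(E \right)} = -5 + E$ ($j{\left(E \right)} = E - \left(5 - 0^{2}\right) = E + \left(-5 + 0\right) = E - 5 = -5 + E$)
$1172 + j{\left(91 \right)} = 1172 + \left(-5 + 91\right) = 1172 + 86 = 1258$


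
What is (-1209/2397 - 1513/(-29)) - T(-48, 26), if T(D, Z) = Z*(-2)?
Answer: 2402092/23171 ≈ 103.67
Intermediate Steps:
T(D, Z) = -2*Z
(-1209/2397 - 1513/(-29)) - T(-48, 26) = (-1209/2397 - 1513/(-29)) - (-2)*26 = (-1209*1/2397 - 1513*(-1/29)) - 1*(-52) = (-403/799 + 1513/29) + 52 = 1197200/23171 + 52 = 2402092/23171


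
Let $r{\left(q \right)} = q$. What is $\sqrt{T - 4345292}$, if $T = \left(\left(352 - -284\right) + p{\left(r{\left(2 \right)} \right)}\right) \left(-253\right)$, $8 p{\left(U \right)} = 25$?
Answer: $\frac{5 i \sqrt{2884474}}{4} \approx 2123.0 i$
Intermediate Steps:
$p{\left(U \right)} = \frac{25}{8}$ ($p{\left(U \right)} = \frac{1}{8} \cdot 25 = \frac{25}{8}$)
$T = - \frac{1293589}{8}$ ($T = \left(\left(352 - -284\right) + \frac{25}{8}\right) \left(-253\right) = \left(\left(352 + 284\right) + \frac{25}{8}\right) \left(-253\right) = \left(636 + \frac{25}{8}\right) \left(-253\right) = \frac{5113}{8} \left(-253\right) = - \frac{1293589}{8} \approx -1.617 \cdot 10^{5}$)
$\sqrt{T - 4345292} = \sqrt{- \frac{1293589}{8} - 4345292} = \sqrt{- \frac{36055925}{8}} = \frac{5 i \sqrt{2884474}}{4}$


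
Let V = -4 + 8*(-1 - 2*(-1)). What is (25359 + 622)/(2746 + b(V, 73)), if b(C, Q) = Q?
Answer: 25981/2819 ≈ 9.2164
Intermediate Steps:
V = 4 (V = -4 + 8*(-1 + 2) = -4 + 8*1 = -4 + 8 = 4)
(25359 + 622)/(2746 + b(V, 73)) = (25359 + 622)/(2746 + 73) = 25981/2819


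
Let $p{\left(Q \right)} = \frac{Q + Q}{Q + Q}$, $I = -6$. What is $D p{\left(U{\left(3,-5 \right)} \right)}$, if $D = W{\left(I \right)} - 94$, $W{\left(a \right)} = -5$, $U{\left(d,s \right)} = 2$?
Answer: $-99$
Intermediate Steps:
$p{\left(Q \right)} = 1$ ($p{\left(Q \right)} = \frac{2 Q}{2 Q} = 2 Q \frac{1}{2 Q} = 1$)
$D = -99$ ($D = -5 - 94 = -99$)
$D p{\left(U{\left(3,-5 \right)} \right)} = \left(-99\right) 1 = -99$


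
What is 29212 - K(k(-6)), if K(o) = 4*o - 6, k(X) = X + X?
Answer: 29266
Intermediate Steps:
k(X) = 2*X
K(o) = -6 + 4*o
29212 - K(k(-6)) = 29212 - (-6 + 4*(2*(-6))) = 29212 - (-6 + 4*(-12)) = 29212 - (-6 - 48) = 29212 - 1*(-54) = 29212 + 54 = 29266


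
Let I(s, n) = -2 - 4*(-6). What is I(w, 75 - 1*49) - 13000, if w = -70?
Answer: -12978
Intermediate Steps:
I(s, n) = 22 (I(s, n) = -2 + 24 = 22)
I(w, 75 - 1*49) - 13000 = 22 - 13000 = -12978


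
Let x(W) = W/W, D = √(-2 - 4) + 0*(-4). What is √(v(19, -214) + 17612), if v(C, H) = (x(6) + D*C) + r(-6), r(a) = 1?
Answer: √(17614 + 19*I*√6) ≈ 132.72 + 0.175*I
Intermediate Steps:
D = I*√6 (D = √(-6) + 0 = I*√6 + 0 = I*√6 ≈ 2.4495*I)
x(W) = 1
v(C, H) = 2 + I*C*√6 (v(C, H) = (1 + (I*√6)*C) + 1 = (1 + I*C*√6) + 1 = 2 + I*C*√6)
√(v(19, -214) + 17612) = √((2 + I*19*√6) + 17612) = √((2 + 19*I*√6) + 17612) = √(17614 + 19*I*√6)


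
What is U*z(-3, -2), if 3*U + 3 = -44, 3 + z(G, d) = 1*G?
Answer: 94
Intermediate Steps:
z(G, d) = -3 + G (z(G, d) = -3 + 1*G = -3 + G)
U = -47/3 (U = -1 + (⅓)*(-44) = -1 - 44/3 = -47/3 ≈ -15.667)
U*z(-3, -2) = -47*(-3 - 3)/3 = -47/3*(-6) = 94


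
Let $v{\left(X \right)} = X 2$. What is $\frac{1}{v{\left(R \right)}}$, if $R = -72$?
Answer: $- \frac{1}{144} \approx -0.0069444$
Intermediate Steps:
$v{\left(X \right)} = 2 X$
$\frac{1}{v{\left(R \right)}} = \frac{1}{2 \left(-72\right)} = \frac{1}{-144} = - \frac{1}{144}$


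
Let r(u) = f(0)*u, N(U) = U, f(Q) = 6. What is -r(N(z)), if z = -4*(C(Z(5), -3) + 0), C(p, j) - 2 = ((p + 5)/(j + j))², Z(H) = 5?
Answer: 344/3 ≈ 114.67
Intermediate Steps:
C(p, j) = 2 + (5 + p)²/(4*j²) (C(p, j) = 2 + ((p + 5)/(j + j))² = 2 + ((5 + p)/((2*j)))² = 2 + ((5 + p)*(1/(2*j)))² = 2 + ((5 + p)/(2*j))² = 2 + (5 + p)²/(4*j²))
z = -172/9 (z = -4*((2 + (¼)*(5 + 5)²/(-3)²) + 0) = -4*((2 + (¼)*(⅑)*10²) + 0) = -4*((2 + (¼)*(⅑)*100) + 0) = -4*((2 + 25/9) + 0) = -4*(43/9 + 0) = -4*43/9 = -172/9 ≈ -19.111)
r(u) = 6*u
-r(N(z)) = -6*(-172)/9 = -1*(-344/3) = 344/3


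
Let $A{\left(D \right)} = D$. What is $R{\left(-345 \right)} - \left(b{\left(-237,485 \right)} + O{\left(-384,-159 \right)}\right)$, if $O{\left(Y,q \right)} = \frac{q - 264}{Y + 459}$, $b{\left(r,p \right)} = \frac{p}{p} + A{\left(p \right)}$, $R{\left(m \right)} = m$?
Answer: $- \frac{20634}{25} \approx -825.36$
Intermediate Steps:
$b{\left(r,p \right)} = 1 + p$ ($b{\left(r,p \right)} = \frac{p}{p} + p = 1 + p$)
$O{\left(Y,q \right)} = \frac{-264 + q}{459 + Y}$
$R{\left(-345 \right)} - \left(b{\left(-237,485 \right)} + O{\left(-384,-159 \right)}\right) = -345 - \left(\left(1 + 485\right) + \frac{-264 - 159}{459 - 384}\right) = -345 - \left(486 + \frac{1}{75} \left(-423\right)\right) = -345 - \left(486 - \frac{141}{25}\right) = -345 - \frac{12009}{25} = - \frac{20634}{25}$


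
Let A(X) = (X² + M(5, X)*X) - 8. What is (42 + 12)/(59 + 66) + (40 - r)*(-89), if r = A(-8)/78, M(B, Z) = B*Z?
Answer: -15261394/4875 ≈ -3130.5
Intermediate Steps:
A(X) = -8 + 6*X² (A(X) = (X² + (5*X)*X) - 8 = (X² + 5*X²) - 8 = 6*X² - 8 = -8 + 6*X²)
r = 188/39 (r = (-8 + 6*(-8)²)/78 = (-8 + 6*64)*(1/78) = (-8 + 384)*(1/78) = 376*(1/78) = 188/39 ≈ 4.8205)
(42 + 12)/(59 + 66) + (40 - r)*(-89) = (42 + 12)/(59 + 66) + (40 - 1*188/39)*(-89) = 54/125 + (40 - 188/39)*(-89) = 54*(1/125) + (1372/39)*(-89) = 54/125 - 122108/39 = -15261394/4875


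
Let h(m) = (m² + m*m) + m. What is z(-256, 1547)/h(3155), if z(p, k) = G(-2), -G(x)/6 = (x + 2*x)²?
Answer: -216/19911205 ≈ -1.0848e-5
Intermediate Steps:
G(x) = -54*x² (G(x) = -6*(x + 2*x)² = -6*9*x² = -54*x²)
h(m) = m + 2*m² (h(m) = (m² + m²) + m = 2*m² + m = m + 2*m²)
z(p, k) = -216 (z(p, k) = -54*(-2)² = -54*4 = -216)
z(-256, 1547)/h(3155) = -216*1/(3155*(1 + 2*3155)) = -216*1/(3155*(1 + 6310)) = -216/(3155*6311) = -216/19911205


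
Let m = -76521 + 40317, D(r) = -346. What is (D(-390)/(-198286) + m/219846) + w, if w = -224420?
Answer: -74113711440039/330245333 ≈ -2.2442e+5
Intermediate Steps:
m = -36204
(D(-390)/(-198286) + m/219846) + w = (-346/(-198286) - 36204/219846) - 224420 = (-346*(-1/198286) - 36204*1/219846) - 224420 = (173/99143 - 6034/36641) - 224420 = -53808179/330245333 - 224420 = -74113711440039/330245333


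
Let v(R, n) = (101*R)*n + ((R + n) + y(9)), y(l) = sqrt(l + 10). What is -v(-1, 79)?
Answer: 7901 - sqrt(19) ≈ 7896.6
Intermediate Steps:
y(l) = sqrt(10 + l)
v(R, n) = R + n + sqrt(19) + 101*R*n (v(R, n) = (101*R)*n + ((R + n) + sqrt(10 + 9)) = 101*R*n + ((R + n) + sqrt(19)) = 101*R*n + (R + n + sqrt(19)) = R + n + sqrt(19) + 101*R*n)
-v(-1, 79) = -(-1 + 79 + sqrt(19) + 101*(-1)*79) = -(-1 + 79 + sqrt(19) - 7979) = -(-7901 + sqrt(19)) = 7901 - sqrt(19)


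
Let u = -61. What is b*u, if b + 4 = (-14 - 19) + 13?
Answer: 1464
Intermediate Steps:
b = -24 (b = -4 + ((-14 - 19) + 13) = -4 + (-33 + 13) = -4 - 20 = -24)
b*u = -24*(-61) = 1464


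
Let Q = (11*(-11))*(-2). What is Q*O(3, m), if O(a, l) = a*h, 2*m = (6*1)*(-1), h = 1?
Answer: 726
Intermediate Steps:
m = -3 (m = ((6*1)*(-1))/2 = (6*(-1))/2 = (½)*(-6) = -3)
Q = 242 (Q = -121*(-2) = 242)
O(a, l) = a (O(a, l) = a*1 = a)
Q*O(3, m) = 242*3 = 726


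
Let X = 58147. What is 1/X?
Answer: 1/58147 ≈ 1.7198e-5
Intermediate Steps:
1/X = 1/58147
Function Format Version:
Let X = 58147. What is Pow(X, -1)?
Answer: Rational(1, 58147) ≈ 1.7198e-5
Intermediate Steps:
Pow(X, -1) = Pow(58147, -1) = Rational(1, 58147)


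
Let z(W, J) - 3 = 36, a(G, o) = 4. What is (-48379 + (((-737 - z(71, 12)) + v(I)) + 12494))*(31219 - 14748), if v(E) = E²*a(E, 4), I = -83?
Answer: -149968455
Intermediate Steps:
z(W, J) = 39 (z(W, J) = 3 + 36 = 39)
v(E) = 4*E² (v(E) = E²*4 = 4*E²)
(-48379 + (((-737 - z(71, 12)) + v(I)) + 12494))*(31219 - 14748) = (-48379 + (((-737 - 1*39) + 4*(-83)²) + 12494))*(31219 - 14748) = (-48379 + (((-737 - 39) + 4*6889) + 12494))*16471 = (-48379 + ((-776 + 27556) + 12494))*16471 = (-48379 + (26780 + 12494))*16471 = (-48379 + 39274)*16471 = -9105*16471 = -149968455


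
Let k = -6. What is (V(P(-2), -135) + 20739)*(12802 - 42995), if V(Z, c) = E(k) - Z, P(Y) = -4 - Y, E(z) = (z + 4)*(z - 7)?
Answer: -627018031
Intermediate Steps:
E(z) = (-7 + z)*(4 + z) (E(z) = (4 + z)*(-7 + z) = (-7 + z)*(4 + z))
V(Z, c) = 26 - Z (V(Z, c) = (-28 + (-6)**2 - 3*(-6)) - Z = (-28 + 36 + 18) - Z = 26 - Z)
(V(P(-2), -135) + 20739)*(12802 - 42995) = ((26 - (-4 - 1*(-2))) + 20739)*(12802 - 42995) = ((26 - (-4 + 2)) + 20739)*(-30193) = ((26 - 1*(-2)) + 20739)*(-30193) = ((26 + 2) + 20739)*(-30193) = (28 + 20739)*(-30193) = 20767*(-30193) = -627018031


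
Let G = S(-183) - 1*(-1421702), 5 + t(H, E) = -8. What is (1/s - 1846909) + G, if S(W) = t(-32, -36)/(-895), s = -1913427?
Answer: -728174261304499/1712517165 ≈ -4.2521e+5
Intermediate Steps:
t(H, E) = -13 (t(H, E) = -5 - 8 = -13)
S(W) = 13/895 (S(W) = -13/(-895) = -13*(-1/895) = 13/895)
G = 1272423303/895 (G = 13/895 - 1*(-1421702) = 13/895 + 1421702 = 1272423303/895 ≈ 1.4217e+6)
(1/s - 1846909) + G = (1/(-1913427) - 1846909) + 1272423303/895 = (-1/1913427 - 1846909) + 1272423303/895 = -3533925547144/1913427 + 1272423303/895 = -728174261304499/1712517165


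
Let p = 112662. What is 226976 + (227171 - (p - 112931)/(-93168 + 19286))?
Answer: 33553288385/73882 ≈ 4.5415e+5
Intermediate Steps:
226976 + (227171 - (p - 112931)/(-93168 + 19286)) = 226976 + (227171 - (112662 - 112931)/(-93168 + 19286)) = 226976 + (227171 - (-269)/(-73882)) = 226976 + (227171 - (-269)*(-1)/73882) = 226976 + (227171 - 1*269/73882) = 226976 + (227171 - 269/73882) = 226976 + 16783847553/73882 = 33553288385/73882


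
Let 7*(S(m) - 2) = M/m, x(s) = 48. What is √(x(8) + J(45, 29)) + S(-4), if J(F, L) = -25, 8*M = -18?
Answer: 233/112 + √23 ≈ 6.8762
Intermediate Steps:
M = -9/4 (M = (⅛)*(-18) = -9/4 ≈ -2.2500)
S(m) = 2 - 9/(28*m) (S(m) = 2 + (-9/(4*m))/7 = 2 - 9/(28*m))
√(x(8) + J(45, 29)) + S(-4) = √(48 - 25) + (2 - 9/28/(-4)) = √23 + (2 - 9/28*(-¼)) = √23 + (2 + 9/112) = √23 + 233/112 = 233/112 + √23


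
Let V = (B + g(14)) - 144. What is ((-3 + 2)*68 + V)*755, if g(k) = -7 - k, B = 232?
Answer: -755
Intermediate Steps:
V = 67 (V = (232 + (-7 - 1*14)) - 144 = (232 + (-7 - 14)) - 144 = (232 - 21) - 144 = 211 - 144 = 67)
((-3 + 2)*68 + V)*755 = ((-3 + 2)*68 + 67)*755 = (-1*68 + 67)*755 = (-68 + 67)*755 = -1*755 = -755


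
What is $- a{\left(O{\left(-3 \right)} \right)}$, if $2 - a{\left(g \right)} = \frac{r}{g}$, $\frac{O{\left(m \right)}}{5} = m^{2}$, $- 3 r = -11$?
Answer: $- \frac{259}{135} \approx -1.9185$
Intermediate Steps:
$r = \frac{11}{3}$ ($r = \left(- \frac{1}{3}\right) \left(-11\right) = \frac{11}{3} \approx 3.6667$)
$O{\left(m \right)} = 5 m^{2}$
$a{\left(g \right)} = 2 - \frac{11}{3 g}$
$- a{\left(O{\left(-3 \right)} \right)} = - (2 - \frac{11}{3 \cdot 5 \left(-3\right)^{2}}) = - (2 - \frac{11}{3 \cdot 5 \cdot 9}) = - (2 - \frac{11}{3 \cdot 45}) = - (2 - \frac{11}{135}) = \left(-1\right) \frac{259}{135} = - \frac{259}{135}$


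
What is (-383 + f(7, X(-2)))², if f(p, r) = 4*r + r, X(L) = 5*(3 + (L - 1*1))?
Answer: 146689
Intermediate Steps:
X(L) = 10 + 5*L (X(L) = 5*(3 + (L - 1)) = 5*(3 + (-1 + L)) = 5*(2 + L) = 10 + 5*L)
f(p, r) = 5*r
(-383 + f(7, X(-2)))² = (-383 + 5*(10 + 5*(-2)))² = (-383 + 5*(10 - 10))² = (-383 + 5*0)² = (-383 + 0)² = (-383)² = 146689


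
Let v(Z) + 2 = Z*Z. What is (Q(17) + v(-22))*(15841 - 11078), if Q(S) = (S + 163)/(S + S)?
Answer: 39456692/17 ≈ 2.3210e+6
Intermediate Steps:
v(Z) = -2 + Z**2 (v(Z) = -2 + Z*Z = -2 + Z**2)
Q(S) = (163 + S)/(2*S) (Q(S) = (163 + S)/((2*S)) = (163 + S)*(1/(2*S)) = (163 + S)/(2*S))
(Q(17) + v(-22))*(15841 - 11078) = ((1/2)*(163 + 17)/17 + (-2 + (-22)**2))*(15841 - 11078) = ((1/2)*(1/17)*180 + (-2 + 484))*4763 = (90/17 + 482)*4763 = (8284/17)*4763 = 39456692/17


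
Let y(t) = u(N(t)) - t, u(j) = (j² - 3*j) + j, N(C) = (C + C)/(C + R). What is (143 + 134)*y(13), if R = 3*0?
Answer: -3601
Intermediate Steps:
R = 0
N(C) = 2 (N(C) = (C + C)/(C + 0) = (2*C)/C = 2)
u(j) = j² - 2*j
y(t) = -t (y(t) = 2*(-2 + 2) - t = 2*0 - t = 0 - t = -t)
(143 + 134)*y(13) = (143 + 134)*(-1*13) = 277*(-13) = -3601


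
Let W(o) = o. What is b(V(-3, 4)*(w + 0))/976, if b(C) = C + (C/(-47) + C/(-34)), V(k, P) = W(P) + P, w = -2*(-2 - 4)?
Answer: 4551/48739 ≈ 0.093375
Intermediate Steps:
w = 12 (w = -2*(-6) = 12)
V(k, P) = 2*P (V(k, P) = P + P = 2*P)
b(C) = 1517*C/1598 (b(C) = C + (C*(-1/47) + C*(-1/34)) = C + (-C/47 - C/34) = C - 81*C/1598 = 1517*C/1598)
b(V(-3, 4)*(w + 0))/976 = (1517*((2*4)*(12 + 0))/1598)/976 = (1517*(8*12)/1598)*(1/976) = ((1517/1598)*96)*(1/976) = (72816/799)*(1/976) = 4551/48739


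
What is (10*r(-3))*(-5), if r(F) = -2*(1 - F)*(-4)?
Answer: -1600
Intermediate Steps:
r(F) = 8 - 8*F (r(F) = (-2 + 2*F)*(-4) = 8 - 8*F)
(10*r(-3))*(-5) = (10*(8 - 8*(-3)))*(-5) = (10*(8 + 24))*(-5) = (10*32)*(-5) = 320*(-5) = -1600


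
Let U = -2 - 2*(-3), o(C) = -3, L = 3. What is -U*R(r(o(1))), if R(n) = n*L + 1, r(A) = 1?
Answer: -16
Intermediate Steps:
U = 4 (U = -2 + 6 = 4)
R(n) = 1 + 3*n (R(n) = n*3 + 1 = 3*n + 1 = 1 + 3*n)
-U*R(r(o(1))) = -4*(1 + 3*1) = -4*(1 + 3) = -4*4 = -1*16 = -16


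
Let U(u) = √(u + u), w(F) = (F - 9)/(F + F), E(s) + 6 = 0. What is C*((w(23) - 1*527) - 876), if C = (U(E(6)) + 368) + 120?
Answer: -15743856/23 - 64524*I*√3/23 ≈ -6.8452e+5 - 4859.1*I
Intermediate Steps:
E(s) = -6 (E(s) = -6 + 0 = -6)
w(F) = (-9 + F)/(2*F) (w(F) = (-9 + F)/((2*F)) = (-9 + F)*(1/(2*F)) = (-9 + F)/(2*F))
U(u) = √2*√u (U(u) = √(2*u) = √2*√u)
C = 488 + 2*I*√3 (C = (√2*√(-6) + 368) + 120 = (√2*(I*√6) + 368) + 120 = (2*I*√3 + 368) + 120 = (368 + 2*I*√3) + 120 = 488 + 2*I*√3 ≈ 488.0 + 3.4641*I)
C*((w(23) - 1*527) - 876) = (488 + 2*I*√3)*(((½)*(-9 + 23)/23 - 1*527) - 876) = (488 + 2*I*√3)*(((½)*(1/23)*14 - 527) - 876) = (488 + 2*I*√3)*((7/23 - 527) - 876) = (488 + 2*I*√3)*(-12114/23 - 876) = (488 + 2*I*√3)*(-32262/23) = -15743856/23 - 64524*I*√3/23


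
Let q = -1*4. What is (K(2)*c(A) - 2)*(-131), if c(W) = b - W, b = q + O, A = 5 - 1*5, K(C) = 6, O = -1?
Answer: 4192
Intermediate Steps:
q = -4
A = 0 (A = 5 - 5 = 0)
b = -5 (b = -4 - 1 = -5)
c(W) = -5 - W
(K(2)*c(A) - 2)*(-131) = (6*(-5 - 1*0) - 2)*(-131) = (6*(-5 + 0) - 2)*(-131) = (6*(-5) - 2)*(-131) = (-30 - 2)*(-131) = -32*(-131) = 4192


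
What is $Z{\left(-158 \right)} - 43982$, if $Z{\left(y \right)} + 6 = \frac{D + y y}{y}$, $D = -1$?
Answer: $- \frac{6975067}{158} \approx -44146.0$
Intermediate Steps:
$Z{\left(y \right)} = -6 + \frac{-1 + y^{2}}{y}$ ($Z{\left(y \right)} = -6 + \frac{-1 + y y}{y} = -6 + \frac{-1 + y^{2}}{y}$)
$Z{\left(-158 \right)} - 43982 = \left(-6 - 158 - \frac{1}{-158}\right) - 43982 = \left(-6 - 158 - - \frac{1}{158}\right) - 43982 = \left(-6 - 158 + \frac{1}{158}\right) - 43982 = - \frac{25911}{158} - 43982 = - \frac{6975067}{158}$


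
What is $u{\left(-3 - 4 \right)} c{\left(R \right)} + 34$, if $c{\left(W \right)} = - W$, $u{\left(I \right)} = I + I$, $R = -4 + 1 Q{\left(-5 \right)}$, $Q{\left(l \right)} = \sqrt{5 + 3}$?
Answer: $-22 + 28 \sqrt{2} \approx 17.598$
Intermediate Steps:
$Q{\left(l \right)} = 2 \sqrt{2}$ ($Q{\left(l \right)} = \sqrt{8} = 2 \sqrt{2}$)
$R = -4 + 2 \sqrt{2}$ ($R = -4 + 1 \cdot 2 \sqrt{2} = -4 + 2 \sqrt{2} \approx -1.1716$)
$u{\left(I \right)} = 2 I$
$u{\left(-3 - 4 \right)} c{\left(R \right)} + 34 = 2 \left(-3 - 4\right) \left(- (-4 + 2 \sqrt{2})\right) + 34 = 2 \left(-7\right) \left(4 - 2 \sqrt{2}\right) + 34 = - 14 \left(4 - 2 \sqrt{2}\right) + 34 = \left(-56 + 28 \sqrt{2}\right) + 34 = -22 + 28 \sqrt{2}$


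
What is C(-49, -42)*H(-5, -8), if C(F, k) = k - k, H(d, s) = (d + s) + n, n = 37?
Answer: 0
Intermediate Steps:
H(d, s) = 37 + d + s (H(d, s) = (d + s) + 37 = 37 + d + s)
C(F, k) = 0
C(-49, -42)*H(-5, -8) = 0*(37 - 5 - 8) = 0*24 = 0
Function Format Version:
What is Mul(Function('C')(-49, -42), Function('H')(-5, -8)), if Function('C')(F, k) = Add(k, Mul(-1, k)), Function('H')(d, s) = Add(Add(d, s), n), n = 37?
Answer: 0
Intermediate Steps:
Function('H')(d, s) = Add(37, d, s) (Function('H')(d, s) = Add(Add(d, s), 37) = Add(37, d, s))
Function('C')(F, k) = 0
Mul(Function('C')(-49, -42), Function('H')(-5, -8)) = Mul(0, Add(37, -5, -8)) = Mul(0, 24) = 0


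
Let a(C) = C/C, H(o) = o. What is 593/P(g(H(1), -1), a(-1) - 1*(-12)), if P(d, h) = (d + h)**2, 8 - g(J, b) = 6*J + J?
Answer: 593/196 ≈ 3.0255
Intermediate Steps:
a(C) = 1
g(J, b) = 8 - 7*J (g(J, b) = 8 - (6*J + J) = 8 - 7*J)
593/P(g(H(1), -1), a(-1) - 1*(-12)) = 593/(((8 - 7*1) + (1 - 1*(-12)))**2) = 593/(((8 - 7) + (1 + 12))**2) = 593/((1 + 13)**2) = 593/(14**2) = 593/196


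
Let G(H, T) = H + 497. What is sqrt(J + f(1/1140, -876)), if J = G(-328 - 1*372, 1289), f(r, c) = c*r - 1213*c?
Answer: sqrt(9588017690)/95 ≈ 1030.7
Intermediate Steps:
f(r, c) = -1213*c + c*r
G(H, T) = 497 + H
J = -203 (J = 497 + (-328 - 1*372) = 497 + (-328 - 372) = 497 - 700 = -203)
sqrt(J + f(1/1140, -876)) = sqrt(-203 - 876*(-1213 + 1/1140)) = sqrt(-203 - 876*(-1382819/1140)) = sqrt(-203 + 100945787/95) = sqrt(100926502/95) = sqrt(9588017690)/95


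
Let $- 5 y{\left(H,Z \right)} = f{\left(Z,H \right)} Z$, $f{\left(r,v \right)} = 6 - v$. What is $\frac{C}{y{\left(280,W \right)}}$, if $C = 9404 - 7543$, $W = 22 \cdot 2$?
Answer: $\frac{9305}{12056} \approx 0.77181$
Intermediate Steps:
$W = 44$
$y{\left(H,Z \right)} = - \frac{Z \left(6 - H\right)}{5}$ ($y{\left(H,Z \right)} = - \frac{\left(6 - H\right) Z}{5} = - \frac{Z \left(6 - H\right)}{5}$)
$C = 1861$
$\frac{C}{y{\left(280,W \right)}} = \frac{1861}{\frac{1}{5} \cdot 44 \left(-6 + 280\right)} = \frac{1861}{\frac{1}{5} \cdot 44 \cdot 274} = \frac{1861}{\frac{12056}{5}} = 1861 \cdot \frac{5}{12056} = \frac{9305}{12056}$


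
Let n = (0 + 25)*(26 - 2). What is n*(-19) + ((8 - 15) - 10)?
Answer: -11417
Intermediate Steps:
n = 600 (n = 25*24 = 600)
n*(-19) + ((8 - 15) - 10) = 600*(-19) + ((8 - 15) - 10) = -11400 + (-7 - 10) = -11400 - 17 = -11417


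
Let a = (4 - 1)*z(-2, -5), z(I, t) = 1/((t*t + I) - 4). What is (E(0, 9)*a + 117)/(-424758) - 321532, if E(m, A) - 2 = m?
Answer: -864964166031/2690134 ≈ -3.2153e+5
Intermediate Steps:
E(m, A) = 2 + m
z(I, t) = 1/(-4 + I + t²) (z(I, t) = 1/((t² + I) - 4) = 1/((I + t²) - 4) = 1/(-4 + I + t²))
a = 3/19 (a = (4 - 1)/(-4 - 2 + (-5)²) = 3/(-4 - 2 + 25) = 3/19 ≈ 0.15789)
(E(0, 9)*a + 117)/(-424758) - 321532 = ((2 + 0)*(3/19) + 117)/(-424758) - 321532 = (2*(3/19) + 117)*(-1/424758) - 321532 = (6/19 + 117)*(-1/424758) - 321532 = (2229/19)*(-1/424758) - 321532 = -743/2690134 - 321532 = -864964166031/2690134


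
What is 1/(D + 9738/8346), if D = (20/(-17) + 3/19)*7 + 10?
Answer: 449293/1813686 ≈ 0.24772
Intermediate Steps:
D = 927/323 (D = (20*(-1/17) + 3*(1/19))*7 + 10 = (-20/17 + 3/19)*7 + 10 = -329/323*7 + 10 = -2303/323 + 10 = 927/323 ≈ 2.8700)
1/(D + 9738/8346) = 1/(927/323 + 9738/8346) = 1/(927/323 + 9738*(1/8346)) = 1/(927/323 + 1623/1391) = 1/(1813686/449293) = 449293/1813686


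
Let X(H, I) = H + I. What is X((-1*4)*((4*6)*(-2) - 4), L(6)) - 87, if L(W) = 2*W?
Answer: 133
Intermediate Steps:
X((-1*4)*((4*6)*(-2) - 4), L(6)) - 87 = ((-1*4)*((4*6)*(-2) - 4) + 2*6) - 87 = (-4*(24*(-2) - 4) + 12) - 87 = (-4*(-48 - 4) + 12) - 87 = (-4*(-52) + 12) - 87 = (208 + 12) - 87 = 220 - 87 = 133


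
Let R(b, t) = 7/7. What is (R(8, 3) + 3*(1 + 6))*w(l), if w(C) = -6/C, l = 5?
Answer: -132/5 ≈ -26.400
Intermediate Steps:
R(b, t) = 1 (R(b, t) = 7*(⅐) = 1)
(R(8, 3) + 3*(1 + 6))*w(l) = (1 + 3*(1 + 6))*(-6/5) = (1 + 3*7)*(-6*⅕) = (1 + 21)*(-6/5) = 22*(-6/5) = -132/5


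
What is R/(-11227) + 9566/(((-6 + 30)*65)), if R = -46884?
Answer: 90268261/8757060 ≈ 10.308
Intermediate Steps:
R/(-11227) + 9566/(((-6 + 30)*65)) = -46884/(-11227) + 9566/(((-6 + 30)*65)) = -46884*(-1/11227) + 9566/((24*65)) = 46884/11227 + 9566/1560 = 46884/11227 + 9566*(1/1560) = 46884/11227 + 4783/780 = 90268261/8757060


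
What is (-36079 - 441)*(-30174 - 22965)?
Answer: 1940636280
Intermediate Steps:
(-36079 - 441)*(-30174 - 22965) = -36520*(-53139) = 1940636280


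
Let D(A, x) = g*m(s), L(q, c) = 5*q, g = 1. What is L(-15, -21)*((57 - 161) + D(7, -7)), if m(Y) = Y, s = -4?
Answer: 8100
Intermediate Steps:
D(A, x) = -4 (D(A, x) = 1*(-4) = -4)
L(-15, -21)*((57 - 161) + D(7, -7)) = (5*(-15))*((57 - 161) - 4) = -75*(-104 - 4) = -75*(-108) = 8100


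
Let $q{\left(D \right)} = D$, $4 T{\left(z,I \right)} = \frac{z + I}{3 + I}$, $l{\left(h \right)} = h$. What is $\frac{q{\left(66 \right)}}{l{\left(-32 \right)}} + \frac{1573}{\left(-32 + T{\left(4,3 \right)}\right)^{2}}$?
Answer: $- \frac{4614225}{9265936} \approx -0.49798$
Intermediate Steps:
$T{\left(z,I \right)} = \frac{I + z}{4 \left(3 + I\right)}$ ($T{\left(z,I \right)} = \frac{\left(z + I\right) \frac{1}{3 + I}}{4} = \frac{\left(I + z\right) \frac{1}{3 + I}}{4} = \frac{\frac{1}{3 + I} \left(I + z\right)}{4} = \frac{I + z}{4 \left(3 + I\right)}$)
$\frac{q{\left(66 \right)}}{l{\left(-32 \right)}} + \frac{1573}{\left(-32 + T{\left(4,3 \right)}\right)^{2}} = \frac{66}{-32} + \frac{1573}{\left(-32 + \frac{3 + 4}{4 \left(3 + 3\right)}\right)^{2}} = 66 \left(- \frac{1}{32}\right) + \frac{1573}{\left(-32 + \frac{1}{4} \cdot \frac{1}{6} \cdot 7\right)^{2}} = - \frac{33}{16} + \frac{1573}{\left(-32 + \frac{1}{4} \cdot \frac{1}{6} \cdot 7\right)^{2}} = - \frac{33}{16} + \frac{1573}{\left(-32 + \frac{7}{24}\right)^{2}} = - \frac{33}{16} + \frac{1573}{\left(- \frac{761}{24}\right)^{2}} = - \frac{33}{16} + \frac{1573}{\frac{579121}{576}} = - \frac{33}{16} + 1573 \cdot \frac{576}{579121} = - \frac{33}{16} + \frac{906048}{579121} = - \frac{4614225}{9265936}$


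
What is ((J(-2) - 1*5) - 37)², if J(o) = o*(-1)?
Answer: 1600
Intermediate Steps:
J(o) = -o
((J(-2) - 1*5) - 37)² = ((-1*(-2) - 1*5) - 37)² = ((2 - 5) - 37)² = (-3 - 37)² = (-40)² = 1600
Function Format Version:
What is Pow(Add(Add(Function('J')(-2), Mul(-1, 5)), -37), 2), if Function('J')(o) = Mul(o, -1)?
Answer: 1600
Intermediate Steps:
Function('J')(o) = Mul(-1, o)
Pow(Add(Add(Function('J')(-2), Mul(-1, 5)), -37), 2) = Pow(Add(Add(Mul(-1, -2), Mul(-1, 5)), -37), 2) = Pow(Add(Add(2, -5), -37), 2) = Pow(Add(-3, -37), 2) = Pow(-40, 2) = 1600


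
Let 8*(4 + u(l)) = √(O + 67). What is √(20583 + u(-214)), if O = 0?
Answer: √(329264 + 2*√67)/4 ≈ 143.46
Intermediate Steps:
u(l) = -4 + √67/8 (u(l) = -4 + √(0 + 67)/8 = -4 + √67/8)
√(20583 + u(-214)) = √(20583 + (-4 + √67/8)) = √(20579 + √67/8)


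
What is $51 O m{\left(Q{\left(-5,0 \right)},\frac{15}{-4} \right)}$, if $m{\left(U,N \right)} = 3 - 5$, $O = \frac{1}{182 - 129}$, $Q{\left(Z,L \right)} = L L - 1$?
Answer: $- \frac{102}{53} \approx -1.9245$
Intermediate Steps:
$Q{\left(Z,L \right)} = -1 + L^{2}$ ($Q{\left(Z,L \right)} = L^{2} - 1 = -1 + L^{2}$)
$O = \frac{1}{53} \approx 0.018868$
$m{\left(U,N \right)} = -2$
$51 O m{\left(Q{\left(-5,0 \right)},\frac{15}{-4} \right)} = 51 \cdot \frac{1}{53} \left(-2\right) = \frac{51}{53} \left(-2\right) = - \frac{102}{53}$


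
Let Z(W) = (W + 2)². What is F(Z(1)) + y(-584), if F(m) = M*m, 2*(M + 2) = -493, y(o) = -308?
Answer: -5089/2 ≈ -2544.5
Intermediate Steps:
M = -497/2 (M = -2 + (½)*(-493) = -2 - 493/2 = -497/2 ≈ -248.50)
Z(W) = (2 + W)²
F(m) = -497*m/2
F(Z(1)) + y(-584) = -497*(2 + 1)²/2 - 308 = -497/2*3² - 308 = -497/2*9 - 308 = -4473/2 - 308 = -5089/2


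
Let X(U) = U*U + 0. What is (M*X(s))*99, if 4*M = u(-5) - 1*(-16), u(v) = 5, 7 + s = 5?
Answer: 2079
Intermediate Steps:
s = -2 (s = -7 + 5 = -2)
X(U) = U² (X(U) = U² + 0 = U²)
M = 21/4 (M = (5 - 1*(-16))/4 = (5 + 16)/4 = (¼)*21 = 21/4 ≈ 5.2500)
(M*X(s))*99 = ((21/4)*(-2)²)*99 = ((21/4)*4)*99 = 21*99 = 2079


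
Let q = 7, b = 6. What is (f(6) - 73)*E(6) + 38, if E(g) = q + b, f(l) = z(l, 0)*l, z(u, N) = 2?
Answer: -755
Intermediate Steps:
f(l) = 2*l
E(g) = 13 (E(g) = 7 + 6 = 13)
(f(6) - 73)*E(6) + 38 = (2*6 - 73)*13 + 38 = (12 - 73)*13 + 38 = -61*13 + 38 = -793 + 38 = -755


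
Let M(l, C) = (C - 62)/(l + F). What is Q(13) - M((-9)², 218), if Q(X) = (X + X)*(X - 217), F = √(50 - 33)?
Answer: -8680503/1636 + 39*√17/1636 ≈ -5305.8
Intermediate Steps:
F = √17 ≈ 4.1231
Q(X) = 2*X*(-217 + X) (Q(X) = (2*X)*(-217 + X) = 2*X*(-217 + X))
M(l, C) = (-62 + C)/(l + √17) (M(l, C) = (C - 62)/(l + √17) = (-62 + C)/(l + √17))
Q(13) - M((-9)², 218) = 2*13*(-217 + 13) - (-62 + 218)/((-9)² + √17) = 2*13*(-204) - 156/(81 + √17) = -5304 - 156/(81 + √17)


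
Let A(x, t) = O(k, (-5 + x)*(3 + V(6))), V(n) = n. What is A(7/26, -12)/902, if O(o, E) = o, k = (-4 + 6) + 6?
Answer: 4/451 ≈ 0.0088692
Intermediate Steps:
k = 8 (k = 2 + 6 = 8)
A(x, t) = 8
A(7/26, -12)/902 = 8/902 = 8*(1/902) = 4/451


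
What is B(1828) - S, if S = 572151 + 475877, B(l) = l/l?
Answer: -1048027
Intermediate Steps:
B(l) = 1
S = 1048028
B(1828) - S = 1 - 1*1048028 = 1 - 1048028 = -1048027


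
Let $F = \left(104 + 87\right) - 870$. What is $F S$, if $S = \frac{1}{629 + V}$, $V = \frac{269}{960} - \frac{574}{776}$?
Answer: $- \frac{63228480}{58529693} \approx -1.0803$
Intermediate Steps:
$V = - \frac{42787}{93120}$ ($V = 269 \cdot \frac{1}{960} - \frac{287}{388} = \frac{269}{960} - \frac{287}{388} = - \frac{42787}{93120} \approx -0.45948$)
$F = -679$ ($F = 191 - 870 = -679$)
$S = \frac{93120}{58529693}$ ($S = \frac{1}{629 - \frac{42787}{93120}} = \frac{1}{\frac{58529693}{93120}} = \frac{93120}{58529693} \approx 0.001591$)
$F S = \left(-679\right) \frac{93120}{58529693} = - \frac{63228480}{58529693}$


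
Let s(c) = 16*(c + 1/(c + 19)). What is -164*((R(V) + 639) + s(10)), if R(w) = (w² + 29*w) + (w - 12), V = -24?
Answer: -3060732/29 ≈ -1.0554e+5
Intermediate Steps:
R(w) = -12 + w² + 30*w (R(w) = (w² + 29*w) + (-12 + w) = -12 + w² + 30*w)
s(c) = 16*c + 16/(19 + c) (s(c) = 16*(c + 1/(19 + c)) = 16*c + 16/(19 + c))
-164*((R(V) + 639) + s(10)) = -164*(((-12 + (-24)² + 30*(-24)) + 639) + 16*(1 + 10² + 19*10)/(19 + 10)) = -164*(((-12 + 576 - 720) + 639) + 16*(1 + 100 + 190)/29) = -164*((-156 + 639) + 16*(1/29)*291) = -164*(483 + 4656/29) = -164*18663/29 = -3060732/29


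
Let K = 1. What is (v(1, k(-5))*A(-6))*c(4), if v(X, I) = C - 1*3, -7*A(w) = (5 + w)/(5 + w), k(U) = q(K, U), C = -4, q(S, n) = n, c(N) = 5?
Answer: 5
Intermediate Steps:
k(U) = U
A(w) = -⅐ (A(w) = -(5 + w)/(7*(5 + w)) = -⅐*1 = -⅐)
v(X, I) = -7 (v(X, I) = -4 - 1*3 = -4 - 3 = -7)
(v(1, k(-5))*A(-6))*c(4) = -7*(-⅐)*5 = 1*5 = 5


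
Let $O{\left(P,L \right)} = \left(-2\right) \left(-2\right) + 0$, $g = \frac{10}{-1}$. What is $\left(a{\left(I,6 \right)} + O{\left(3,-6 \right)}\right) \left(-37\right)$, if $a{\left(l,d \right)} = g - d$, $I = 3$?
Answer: $444$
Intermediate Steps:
$g = -10$ ($g = 10 \left(-1\right) = -10$)
$a{\left(l,d \right)} = -10 - d$
$O{\left(P,L \right)} = 4$ ($O{\left(P,L \right)} = 4 + 0 = 4$)
$\left(a{\left(I,6 \right)} + O{\left(3,-6 \right)}\right) \left(-37\right) = \left(\left(-10 - 6\right) + 4\right) \left(-37\right) = \left(-16 + 4\right) \left(-37\right) = \left(-12\right) \left(-37\right) = 444$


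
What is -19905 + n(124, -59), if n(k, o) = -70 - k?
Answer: -20099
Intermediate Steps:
-19905 + n(124, -59) = -19905 + (-70 - 1*124) = -19905 + (-70 - 124) = -19905 - 194 = -20099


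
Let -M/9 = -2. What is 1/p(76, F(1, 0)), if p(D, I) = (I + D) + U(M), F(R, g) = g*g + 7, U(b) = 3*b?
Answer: 1/137 ≈ 0.0072993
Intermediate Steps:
M = 18 (M = -9*(-2) = 18)
F(R, g) = 7 + g² (F(R, g) = g² + 7 = 7 + g²)
p(D, I) = 54 + D + I (p(D, I) = (I + D) + 3*18 = (D + I) + 54 = 54 + D + I)
1/p(76, F(1, 0)) = 1/(54 + 76 + (7 + 0²)) = 1/(54 + 76 + (7 + 0)) = 1/(54 + 76 + 7) = 1/137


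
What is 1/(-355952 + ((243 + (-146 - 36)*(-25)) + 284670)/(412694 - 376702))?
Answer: -35992/12811134921 ≈ -2.8094e-6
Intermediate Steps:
1/(-355952 + ((243 + (-146 - 36)*(-25)) + 284670)/(412694 - 376702)) = 1/(-355952 + ((243 - 182*(-25)) + 284670)/35992) = 1/(-355952 + ((243 + 4550) + 284670)*(1/35992)) = 1/(-355952 + (4793 + 284670)*(1/35992)) = 1/(-355952 + 289463*(1/35992)) = 1/(-355952 + 289463/35992) = 1/(-12811134921/35992) = -35992/12811134921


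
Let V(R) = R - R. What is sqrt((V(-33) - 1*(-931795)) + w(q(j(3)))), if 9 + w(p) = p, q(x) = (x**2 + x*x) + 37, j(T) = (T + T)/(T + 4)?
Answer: 17*sqrt(157991)/7 ≈ 965.31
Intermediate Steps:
V(R) = 0
j(T) = 2*T/(4 + T) (j(T) = (2*T)/(4 + T) = 2*T/(4 + T))
q(x) = 37 + 2*x**2 (q(x) = (x**2 + x**2) + 37 = 2*x**2 + 37 = 37 + 2*x**2)
w(p) = -9 + p
sqrt((V(-33) - 1*(-931795)) + w(q(j(3)))) = sqrt((0 - 1*(-931795)) + (-9 + (37 + 2*(2*3/(4 + 3))**2))) = sqrt((0 + 931795) + (-9 + (37 + 2*(2*3/7)**2))) = sqrt(931795 + (-9 + (37 + 2*(2*3*(1/7))**2))) = sqrt(931795 + (-9 + (37 + 2*(6/7)**2))) = sqrt(931795 + (-9 + (37 + 2*(36/49)))) = sqrt(931795 + (-9 + (37 + 72/49))) = sqrt(931795 + (-9 + 1885/49)) = sqrt(931795 + 1444/49) = sqrt(45659399/49) = 17*sqrt(157991)/7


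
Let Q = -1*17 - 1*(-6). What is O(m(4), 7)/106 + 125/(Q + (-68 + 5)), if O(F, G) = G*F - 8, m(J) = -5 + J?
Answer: -3590/1961 ≈ -1.8307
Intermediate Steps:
Q = -11 (Q = -17 + 6 = -11)
O(F, G) = -8 + F*G (O(F, G) = F*G - 8 = -8 + F*G)
O(m(4), 7)/106 + 125/(Q + (-68 + 5)) = (-8 + (-5 + 4)*7)/106 + 125/(-11 + (-68 + 5)) = (-8 - 1*7)*(1/106) + 125/(-11 - 63) = (-8 - 7)*(1/106) + 125/(-74) = -15*1/106 + 125*(-1/74) = -15/106 - 125/74 = -3590/1961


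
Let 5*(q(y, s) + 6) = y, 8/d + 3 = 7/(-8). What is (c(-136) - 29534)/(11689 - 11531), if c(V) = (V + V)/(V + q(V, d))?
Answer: -6246101/33417 ≈ -186.91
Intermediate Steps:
d = -64/31 (d = 8/(-3 + 7/(-8)) = 8/(-3 + 7*(-⅛)) = 8/(-3 - 7/8) = 8/(-31/8) = 8*(-8/31) = -64/31 ≈ -2.0645)
q(y, s) = -6 + y/5
c(V) = 2*V/(-6 + 6*V/5) (c(V) = (V + V)/(V + (-6 + V/5)) = (2*V)/(-6 + 6*V/5) = 2*V/(-6 + 6*V/5))
(c(-136) - 29534)/(11689 - 11531) = ((5/3)*(-136)/(-5 - 136) - 29534)/(11689 - 11531) = ((5/3)*(-136)/(-141) - 29534)/158 = ((5/3)*(-136)*(-1/141) - 29534)*(1/158) = (680/423 - 29534)*(1/158) = -12492202/423*1/158 = -6246101/33417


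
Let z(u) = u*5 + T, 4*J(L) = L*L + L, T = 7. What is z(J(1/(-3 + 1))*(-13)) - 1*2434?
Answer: -38767/16 ≈ -2422.9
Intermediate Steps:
J(L) = L/4 + L²/4 (J(L) = (L*L + L)/4 = (L² + L)/4 = (L + L²)/4 = L/4 + L²/4)
z(u) = 7 + 5*u (z(u) = u*5 + 7 = 5*u + 7 = 7 + 5*u)
z(J(1/(-3 + 1))*(-13)) - 1*2434 = (7 + 5*(((1 + 1/(-3 + 1))/(4*(-3 + 1)))*(-13))) - 1*2434 = (7 + 5*(((¼)*(1 + 1/(-2))/(-2))*(-13))) - 2434 = (7 + 5*(((¼)*(-½)*(1 - ½))*(-13))) - 2434 = (7 + 5*(((¼)*(-½)*(½))*(-13))) - 2434 = (7 + 5*(-1/16*(-13))) - 2434 = (7 + 5*(13/16)) - 2434 = (7 + 65/16) - 2434 = 177/16 - 2434 = -38767/16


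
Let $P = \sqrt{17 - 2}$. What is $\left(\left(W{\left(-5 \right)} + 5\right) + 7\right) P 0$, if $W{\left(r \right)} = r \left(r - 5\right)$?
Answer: $0$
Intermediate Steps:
$P = \sqrt{15} \approx 3.873$
$W{\left(r \right)} = r \left(-5 + r\right)$
$\left(\left(W{\left(-5 \right)} + 5\right) + 7\right) P 0 = \left(\left(- 5 \left(-5 - 5\right) + 5\right) + 7\right) \sqrt{15} \cdot 0 = \left(\left(\left(-5\right) \left(-10\right) + 5\right) + 7\right) \sqrt{15} \cdot 0 = \left(\left(50 + 5\right) + 7\right) \sqrt{15} \cdot 0 = \left(55 + 7\right) \sqrt{15} \cdot 0 = 62 \sqrt{15} \cdot 0 = 0$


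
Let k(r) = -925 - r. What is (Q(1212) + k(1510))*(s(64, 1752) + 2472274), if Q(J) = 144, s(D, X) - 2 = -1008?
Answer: -5661674988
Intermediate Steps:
s(D, X) = -1006 (s(D, X) = 2 - 1008 = -1006)
(Q(1212) + k(1510))*(s(64, 1752) + 2472274) = (144 + (-925 - 1*1510))*(-1006 + 2472274) = (144 + (-925 - 1510))*2471268 = (144 - 2435)*2471268 = -2291*2471268 = -5661674988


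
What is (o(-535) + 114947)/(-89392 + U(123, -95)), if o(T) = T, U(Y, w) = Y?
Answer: -114412/89269 ≈ -1.2817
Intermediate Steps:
(o(-535) + 114947)/(-89392 + U(123, -95)) = (-535 + 114947)/(-89392 + 123) = 114412/(-89269) = 114412*(-1/89269) = -114412/89269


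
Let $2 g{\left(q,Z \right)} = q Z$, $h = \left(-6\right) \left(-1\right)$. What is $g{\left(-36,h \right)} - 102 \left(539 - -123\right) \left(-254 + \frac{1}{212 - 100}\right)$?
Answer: $\frac{480210783}{28} \approx 1.715 \cdot 10^{7}$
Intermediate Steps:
$h = 6$
$g{\left(q,Z \right)} = \frac{Z q}{2}$ ($g{\left(q,Z \right)} = \frac{q Z}{2} = \frac{Z q}{2}$)
$g{\left(-36,h \right)} - 102 \left(539 - -123\right) \left(-254 + \frac{1}{212 - 100}\right) = \frac{1}{2} \cdot 6 \left(-36\right) - 102 \left(539 - -123\right) \left(-254 + \frac{1}{212 - 100}\right) = -108 - 102 \left(539 + \left(-115 + 238\right)\right) \left(-254 + \frac{1}{112}\right) = -108 - 102 \left(539 + 123\right) \left(-254 + \frac{1}{112}\right) = -108 - 102 \cdot 662 \left(- \frac{28447}{112}\right) = -108 - - \frac{480213807}{28} = -108 + \frac{480213807}{28} = \frac{480210783}{28}$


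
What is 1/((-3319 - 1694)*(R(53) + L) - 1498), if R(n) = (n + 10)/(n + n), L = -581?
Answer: 106/308256011 ≈ 3.4387e-7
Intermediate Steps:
R(n) = (10 + n)/(2*n) (R(n) = (10 + n)/((2*n)) = (10 + n)*(1/(2*n)) = (10 + n)/(2*n))
1/((-3319 - 1694)*(R(53) + L) - 1498) = 1/((-3319 - 1694)*((1/2)*(10 + 53)/53 - 581) - 1498) = 1/(-5013*((1/2)*(1/53)*63 - 581) - 1498) = 1/(-5013*(63/106 - 581) - 1498) = 1/(-5013*(-61523/106) - 1498) = 1/(308414799/106 - 1498) = 1/(308256011/106) = 106/308256011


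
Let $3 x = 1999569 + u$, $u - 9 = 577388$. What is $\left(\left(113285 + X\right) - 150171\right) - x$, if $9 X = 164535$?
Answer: $-877593$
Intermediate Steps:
$u = 577397$ ($u = 9 + 577388 = 577397$)
$X = \frac{54845}{3}$ ($X = \frac{1}{9} \cdot 164535 = \frac{54845}{3} \approx 18282.0$)
$x = \frac{2576966}{3}$ ($x = \frac{1999569 + 577397}{3} = \frac{1}{3} \cdot 2576966 = \frac{2576966}{3} \approx 8.5899 \cdot 10^{5}$)
$\left(\left(113285 + X\right) - 150171\right) - x = \left(\left(113285 + \frac{54845}{3}\right) - 150171\right) - \frac{2576966}{3} = \left(\frac{394700}{3} - 150171\right) - \frac{2576966}{3} = - \frac{55813}{3} - \frac{2576966}{3} = -877593$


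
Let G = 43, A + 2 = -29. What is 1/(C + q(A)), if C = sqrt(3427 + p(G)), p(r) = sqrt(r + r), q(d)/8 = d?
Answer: -1/(248 - sqrt(3427 + sqrt(86))) ≈ -0.0052804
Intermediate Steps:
A = -31 (A = -2 - 29 = -31)
q(d) = 8*d
p(r) = sqrt(2)*sqrt(r) (p(r) = sqrt(2*r) = sqrt(2)*sqrt(r))
C = sqrt(3427 + sqrt(86)) (C = sqrt(3427 + sqrt(2)*sqrt(43)) = sqrt(3427 + sqrt(86)) ≈ 58.620)
1/(C + q(A)) = 1/(sqrt(3427 + sqrt(86)) + 8*(-31)) = 1/(sqrt(3427 + sqrt(86)) - 248) = 1/(-248 + sqrt(3427 + sqrt(86)))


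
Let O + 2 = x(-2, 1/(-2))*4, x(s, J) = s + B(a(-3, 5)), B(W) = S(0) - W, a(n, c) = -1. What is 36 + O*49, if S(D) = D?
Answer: -258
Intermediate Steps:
B(W) = -W (B(W) = 0 - W = -W)
x(s, J) = 1 + s (x(s, J) = s - 1*(-1) = s + 1 = 1 + s)
O = -6 (O = -2 + (1 - 2)*4 = -2 - 1*4 = -2 - 4 = -6)
36 + O*49 = 36 - 6*49 = 36 - 294 = -258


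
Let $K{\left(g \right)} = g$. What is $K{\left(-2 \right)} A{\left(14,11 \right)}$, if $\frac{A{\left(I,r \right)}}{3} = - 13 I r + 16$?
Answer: $11916$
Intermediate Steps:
$A{\left(I,r \right)} = 48 - 39 I r$ ($A{\left(I,r \right)} = 3 \left(- 13 I r + 16\right) = 3 \left(16 - 13 I r\right) = 48 - 39 I r$)
$K{\left(-2 \right)} A{\left(14,11 \right)} = - 2 \left(48 - 546 \cdot 11\right) = - 2 \left(48 - 6006\right) = \left(-2\right) \left(-5958\right) = 11916$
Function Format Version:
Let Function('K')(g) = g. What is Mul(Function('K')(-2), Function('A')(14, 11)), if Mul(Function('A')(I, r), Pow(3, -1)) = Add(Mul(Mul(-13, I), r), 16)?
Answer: 11916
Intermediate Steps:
Function('A')(I, r) = Add(48, Mul(-39, I, r)) (Function('A')(I, r) = Mul(3, Add(Mul(Mul(-13, I), r), 16)) = Mul(3, Add(Mul(-13, I, r), 16)) = Mul(3, Add(16, Mul(-13, I, r))) = Add(48, Mul(-39, I, r)))
Mul(Function('K')(-2), Function('A')(14, 11)) = Mul(-2, Add(48, Mul(-39, 14, 11))) = Mul(-2, Add(48, -6006)) = Mul(-2, -5958) = 11916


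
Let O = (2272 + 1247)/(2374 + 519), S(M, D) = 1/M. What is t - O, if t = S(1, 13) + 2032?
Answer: 5877950/2893 ≈ 2031.8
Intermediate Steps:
O = 3519/2893 ≈ 1.2164
t = 2033 (t = 1/1 + 2032 = 1 + 2032 = 2033)
t - O = 2033 - 1*3519/2893 = 2033 - 3519/2893 = 5877950/2893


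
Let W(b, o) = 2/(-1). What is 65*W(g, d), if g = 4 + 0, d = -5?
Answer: -130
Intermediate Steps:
g = 4
W(b, o) = -2 (W(b, o) = 2*(-1) = -2)
65*W(g, d) = 65*(-2) = -130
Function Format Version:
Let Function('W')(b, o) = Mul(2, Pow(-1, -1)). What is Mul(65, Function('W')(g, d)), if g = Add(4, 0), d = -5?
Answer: -130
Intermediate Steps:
g = 4
Function('W')(b, o) = -2 (Function('W')(b, o) = Mul(2, -1) = -2)
Mul(65, Function('W')(g, d)) = Mul(65, -2) = -130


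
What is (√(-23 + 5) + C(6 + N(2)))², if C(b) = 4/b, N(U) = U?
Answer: -71/4 + 3*I*√2 ≈ -17.75 + 4.2426*I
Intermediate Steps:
(√(-23 + 5) + C(6 + N(2)))² = (√(-23 + 5) + 4/(6 + 2))² = (√(-18) + 4/8)² = (3*I*√2 + 4*(⅛))² = (3*I*√2 + ½)² = (½ + 3*I*√2)²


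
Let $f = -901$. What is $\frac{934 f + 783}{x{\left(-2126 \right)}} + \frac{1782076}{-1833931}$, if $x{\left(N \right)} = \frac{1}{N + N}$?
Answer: $\frac{6556070876131536}{1833931} \approx 3.5749 \cdot 10^{9}$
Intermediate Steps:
$x{\left(N \right)} = \frac{1}{2 N}$
$\frac{934 f + 783}{x{\left(-2126 \right)}} + \frac{1782076}{-1833931} = \frac{934 \left(-901\right) + 783}{\frac{1}{2} \frac{1}{-2126}} + \frac{1782076}{-1833931} = \frac{-841534 + 783}{\frac{1}{2} \left(- \frac{1}{2126}\right)} + 1782076 \left(- \frac{1}{1833931}\right) = - \frac{840751}{- \frac{1}{4252}} - \frac{1782076}{1833931} = \left(-840751\right) \left(-4252\right) - \frac{1782076}{1833931} = 3574873252 - \frac{1782076}{1833931} = \frac{6556070876131536}{1833931}$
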